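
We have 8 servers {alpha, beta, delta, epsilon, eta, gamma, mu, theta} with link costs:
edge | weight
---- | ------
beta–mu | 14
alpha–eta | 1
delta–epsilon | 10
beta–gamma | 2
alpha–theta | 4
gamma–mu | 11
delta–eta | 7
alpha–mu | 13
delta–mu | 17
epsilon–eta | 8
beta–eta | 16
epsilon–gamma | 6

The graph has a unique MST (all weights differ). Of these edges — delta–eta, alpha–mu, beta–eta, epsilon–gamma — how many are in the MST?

Sort edges by weight, then run Kruskal:
alpha–eta (1): add — endpoints in different components.
beta–gamma (2): add — endpoints in different components.
alpha–theta (4): add — endpoints in different components.
epsilon–gamma (6): add — endpoints in different components.
delta–eta (7): add — endpoints in different components.
epsilon–eta (8): add — endpoints in different components.
delta–epsilon (10): skip — epsilon and delta already connected.
gamma–mu (11): add — endpoints in different components.
MST edge set: {alpha–eta, beta–gamma, alpha–theta, epsilon–gamma, delta–eta, epsilon–eta, gamma–mu}.
Of the listed edges, {delta–eta, epsilon–gamma} are in the MST → 2.

2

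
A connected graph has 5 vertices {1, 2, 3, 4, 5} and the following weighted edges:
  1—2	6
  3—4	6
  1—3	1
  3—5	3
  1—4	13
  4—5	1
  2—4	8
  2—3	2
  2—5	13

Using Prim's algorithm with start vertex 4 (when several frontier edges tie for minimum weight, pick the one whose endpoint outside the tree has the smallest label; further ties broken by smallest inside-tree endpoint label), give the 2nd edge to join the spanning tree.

3-5

Prim's algorithm from 4:
Step 1: cheapest edge leaving the tree is 4—5 (1); add 5.
Step 2: cheapest edge leaving the tree is 3—5 (3); add 3.
Step 3: cheapest edge leaving the tree is 1—3 (1); add 1.
Step 4: cheapest edge leaving the tree is 2—3 (2); add 2.
The 2nd edge added is 3—5.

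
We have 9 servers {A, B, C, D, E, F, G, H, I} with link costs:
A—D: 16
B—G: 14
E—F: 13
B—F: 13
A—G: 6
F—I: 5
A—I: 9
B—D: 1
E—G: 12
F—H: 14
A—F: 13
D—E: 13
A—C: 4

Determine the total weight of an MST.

Grow the tree from E using Prim:
Step 1: cheapest edge leaving the tree is E—G (12); add G.
Step 2: cheapest edge leaving the tree is A—G (6); add A.
Step 3: cheapest edge leaving the tree is A—C (4); add C.
Step 4: cheapest edge leaving the tree is A—I (9); add I.
Step 5: cheapest edge leaving the tree is F—I (5); add F.
Step 6: cheapest edge leaving the tree is B—F (13); add B.
Step 7: cheapest edge leaving the tree is B—D (1); add D.
Step 8: cheapest edge leaving the tree is F—H (14); add H.
MST edges: E—G, A—G, A—C, A—I, F—I, B—F, B—D, F—H; total weight 12+6+4+9+5+13+1+14 = 64.

64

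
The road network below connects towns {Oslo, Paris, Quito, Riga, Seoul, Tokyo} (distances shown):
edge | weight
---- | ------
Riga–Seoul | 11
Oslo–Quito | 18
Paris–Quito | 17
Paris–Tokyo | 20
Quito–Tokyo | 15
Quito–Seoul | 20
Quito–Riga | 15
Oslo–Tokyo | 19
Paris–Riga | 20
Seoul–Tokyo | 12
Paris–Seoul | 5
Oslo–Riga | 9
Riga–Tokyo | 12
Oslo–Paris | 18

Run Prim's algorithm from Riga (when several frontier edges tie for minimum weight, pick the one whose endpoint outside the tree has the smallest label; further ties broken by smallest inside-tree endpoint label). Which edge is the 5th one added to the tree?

Prim, starting at Riga.
Step 1: frontier [Oslo–Riga 9, Riga–Seoul 11, Riga–Tokyo 12, Quito–Riga 15, Paris–Riga 20] → take Oslo–Riga (9); add Oslo.
Step 2: frontier [Oslo–Paris 18, Oslo–Quito 18, Oslo–Tokyo 19, Riga–Seoul 11, Riga–Tokyo 12, Quito–Riga 15, Paris–Riga 20] → take Riga–Seoul (11); add Seoul.
Step 3: frontier [Oslo–Paris 18, Oslo–Quito 18, Oslo–Tokyo 19, Riga–Tokyo 12, Quito–Riga 15, Paris–Riga 20, Paris–Seoul 5, Seoul–Tokyo 12, Quito–Seoul 20] → take Paris–Seoul (5); add Paris.
Step 4: frontier [Oslo–Quito 18, Oslo–Tokyo 19, Paris–Quito 17, Paris–Tokyo 20, Riga–Tokyo 12, Quito–Riga 15, Seoul–Tokyo 12, Quito–Seoul 20] → take Riga–Tokyo (12); add Tokyo.
Step 5: frontier [Oslo–Quito 18, Paris–Quito 17, Quito–Riga 15, Quito–Seoul 20, Quito–Tokyo 15] → take Quito–Riga (15); add Quito.
The 5th edge added is Quito–Riga.

Quito-Riga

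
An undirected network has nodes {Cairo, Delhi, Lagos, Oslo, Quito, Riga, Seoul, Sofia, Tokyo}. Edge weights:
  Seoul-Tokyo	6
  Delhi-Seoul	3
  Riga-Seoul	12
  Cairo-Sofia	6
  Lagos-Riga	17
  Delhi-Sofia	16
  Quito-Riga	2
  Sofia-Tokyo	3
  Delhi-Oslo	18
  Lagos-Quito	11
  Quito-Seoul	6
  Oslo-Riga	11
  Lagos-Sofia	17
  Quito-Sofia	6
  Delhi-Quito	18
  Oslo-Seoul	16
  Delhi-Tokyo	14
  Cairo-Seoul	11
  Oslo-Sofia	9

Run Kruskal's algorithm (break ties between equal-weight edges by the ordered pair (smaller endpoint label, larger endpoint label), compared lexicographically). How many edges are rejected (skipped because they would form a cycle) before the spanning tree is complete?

2

Sort edges by weight, then run Kruskal:
Quito-Riga (2): add — endpoints in different components.
Delhi-Seoul (3): add — endpoints in different components.
Sofia-Tokyo (3): add — endpoints in different components.
Cairo-Sofia (6): add — endpoints in different components.
Quito-Seoul (6): add — endpoints in different components.
Quito-Sofia (6): add — endpoints in different components.
Seoul-Tokyo (6): skip — Seoul and Tokyo already connected.
Oslo-Sofia (9): add — endpoints in different components.
Cairo-Seoul (11): skip — Seoul and Cairo already connected.
Lagos-Quito (11): add — endpoints in different components.
Edges rejected before the tree was complete: 2.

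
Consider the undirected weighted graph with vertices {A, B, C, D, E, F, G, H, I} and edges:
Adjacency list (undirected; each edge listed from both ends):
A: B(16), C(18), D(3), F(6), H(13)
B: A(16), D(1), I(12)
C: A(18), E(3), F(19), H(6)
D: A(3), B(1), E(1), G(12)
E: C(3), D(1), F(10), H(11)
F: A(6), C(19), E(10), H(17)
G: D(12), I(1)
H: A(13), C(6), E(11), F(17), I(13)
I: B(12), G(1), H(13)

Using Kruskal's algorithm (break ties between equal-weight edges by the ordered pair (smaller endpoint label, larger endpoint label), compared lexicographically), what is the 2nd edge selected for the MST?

D-E

Kruskal: consider edges lightest-first.
B D (1): add — endpoints in different components.
D E (1): add — endpoints in different components.
G I (1): add — endpoints in different components.
A D (3): add — endpoints in different components.
C E (3): add — endpoints in different components.
A F (6): add — endpoints in different components.
C H (6): add — endpoints in different components.
E F (10): skip — E and F already connected.
E H (11): skip — E and H already connected.
B I (12): add — endpoints in different components.
The 2nd edge added is D E.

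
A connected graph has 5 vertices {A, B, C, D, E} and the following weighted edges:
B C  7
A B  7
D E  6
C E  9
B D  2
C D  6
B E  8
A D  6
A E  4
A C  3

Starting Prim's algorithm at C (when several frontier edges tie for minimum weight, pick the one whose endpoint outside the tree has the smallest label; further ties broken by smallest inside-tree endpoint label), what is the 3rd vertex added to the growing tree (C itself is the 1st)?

E

Prim's algorithm from C:
Step 1: frontier [A C 3, C D 6, B C 7, C E 9] → take A C (3); add A.
Step 2: frontier [A E 4, A D 6, A B 7, C D 6, B C 7, C E 9] → take A E (4); add E.
Step 3: frontier [A D 6, A B 7, C D 6, B C 7, D E 6, B E 8] → take A D (6); add D.
Step 4: frontier [A B 7, B C 7, B D 2, B E 8] → take B D (2); add B.
Vertex order: C, A, E, D, B. The 3rd vertex is E.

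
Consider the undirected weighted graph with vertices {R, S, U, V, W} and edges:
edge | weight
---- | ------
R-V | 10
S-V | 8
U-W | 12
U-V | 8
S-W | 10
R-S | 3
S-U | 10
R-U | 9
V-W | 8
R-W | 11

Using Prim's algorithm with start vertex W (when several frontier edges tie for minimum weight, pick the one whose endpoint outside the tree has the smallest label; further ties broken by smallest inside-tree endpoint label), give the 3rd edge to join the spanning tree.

Grow the tree from W using Prim:
Step 1: cheapest edge leaving the tree is V-W (8); add V.
Step 2: cheapest edge leaving the tree is S-V (8); add S.
Step 3: cheapest edge leaving the tree is R-S (3); add R.
Step 4: cheapest edge leaving the tree is U-V (8); add U.
The 3rd edge added is R-S.

R-S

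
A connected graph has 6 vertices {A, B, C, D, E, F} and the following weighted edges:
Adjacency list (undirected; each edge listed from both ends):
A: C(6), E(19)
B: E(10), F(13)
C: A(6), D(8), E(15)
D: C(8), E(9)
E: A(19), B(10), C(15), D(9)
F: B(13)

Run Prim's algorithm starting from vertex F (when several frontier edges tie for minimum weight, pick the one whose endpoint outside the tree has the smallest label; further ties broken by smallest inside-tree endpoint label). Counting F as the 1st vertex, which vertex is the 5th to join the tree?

C

Prim, starting at F.
Step 1: frontier [B F 13] → take B F (13); add B.
Step 2: frontier [B E 10] → take B E (10); add E.
Step 3: frontier [D E 9, C E 15, A E 19] → take D E (9); add D.
Step 4: frontier [C D 8, C E 15, A E 19] → take C D (8); add C.
Step 5: frontier [A C 6, A E 19] → take A C (6); add A.
Vertex order: F, B, E, D, C, A. The 5th vertex is C.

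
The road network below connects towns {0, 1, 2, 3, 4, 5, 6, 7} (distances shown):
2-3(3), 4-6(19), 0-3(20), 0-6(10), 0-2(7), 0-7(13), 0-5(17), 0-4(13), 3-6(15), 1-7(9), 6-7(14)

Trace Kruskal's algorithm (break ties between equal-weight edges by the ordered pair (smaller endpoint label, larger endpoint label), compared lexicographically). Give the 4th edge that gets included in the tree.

Kruskal's algorithm — process edges by increasing weight (ties by edge label):
2-3 (3): add — endpoints in different components.
0-2 (7): add — endpoints in different components.
1-7 (9): add — endpoints in different components.
0-6 (10): add — endpoints in different components.
0-4 (13): add — endpoints in different components.
0-7 (13): add — endpoints in different components.
6-7 (14): skip — 6 and 7 already connected.
3-6 (15): skip — 3 and 6 already connected.
0-5 (17): add — endpoints in different components.
The 4th edge added is 0-6.

0-6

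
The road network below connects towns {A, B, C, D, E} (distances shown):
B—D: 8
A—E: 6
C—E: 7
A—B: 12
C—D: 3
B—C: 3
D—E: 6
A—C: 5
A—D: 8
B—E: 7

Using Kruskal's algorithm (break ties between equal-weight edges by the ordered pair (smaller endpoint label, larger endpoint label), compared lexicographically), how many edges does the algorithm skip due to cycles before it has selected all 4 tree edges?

Kruskal: consider edges lightest-first.
B—C (3): add. Components now {A} {B,C} {D} {E}
C—D (3): add. Components now {A} {B,C,D} {E}
A—C (5): add. Components now {A,B,C,D} {E}
A—E (6): add. Components now {A,B,C,D,E}
Edges rejected before the tree was complete: 0.

0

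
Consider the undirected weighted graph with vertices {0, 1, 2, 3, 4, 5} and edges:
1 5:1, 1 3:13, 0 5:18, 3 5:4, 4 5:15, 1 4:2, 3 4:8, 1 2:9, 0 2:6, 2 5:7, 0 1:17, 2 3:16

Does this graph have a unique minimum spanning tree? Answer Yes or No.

Yes

Sort edges by weight, then run Kruskal:
1 5 (1): add. Components now {0} {1,5} {2} {3} {4}
1 4 (2): add. Components now {0} {1,4,5} {2} {3}
3 5 (4): add. Components now {0} {1,3,4,5} {2}
0 2 (6): add. Components now {0,2} {1,3,4,5}
2 5 (7): add. Components now {0,1,2,3,4,5}
Every non-tree edge has weight strictly greater than the heaviest edge on the tree path between its endpoints, so the MST is unique.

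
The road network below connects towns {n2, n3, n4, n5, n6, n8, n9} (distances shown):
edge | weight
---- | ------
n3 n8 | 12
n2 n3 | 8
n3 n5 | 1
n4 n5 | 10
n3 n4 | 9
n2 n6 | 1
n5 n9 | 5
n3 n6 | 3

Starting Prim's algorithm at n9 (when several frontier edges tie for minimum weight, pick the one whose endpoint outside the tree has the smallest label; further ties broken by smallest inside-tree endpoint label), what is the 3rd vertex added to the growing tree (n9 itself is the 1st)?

n3

Prim, starting at n9.
Step 1: frontier [n5 n9 5] → take n5 n9 (5); add n5.
Step 2: frontier [n3 n5 1, n4 n5 10] → take n3 n5 (1); add n3.
Step 3: frontier [n3 n6 3, n2 n3 8, n3 n4 9, n3 n8 12, n4 n5 10] → take n3 n6 (3); add n6.
Step 4: frontier [n2 n3 8, n3 n4 9, n3 n8 12, n4 n5 10, n2 n6 1] → take n2 n6 (1); add n2.
Step 5: frontier [n3 n4 9, n3 n8 12, n4 n5 10] → take n3 n4 (9); add n4.
Step 6: frontier [n3 n8 12] → take n3 n8 (12); add n8.
Vertex order: n9, n5, n3, n6, n2, n4, n8. The 3rd vertex is n3.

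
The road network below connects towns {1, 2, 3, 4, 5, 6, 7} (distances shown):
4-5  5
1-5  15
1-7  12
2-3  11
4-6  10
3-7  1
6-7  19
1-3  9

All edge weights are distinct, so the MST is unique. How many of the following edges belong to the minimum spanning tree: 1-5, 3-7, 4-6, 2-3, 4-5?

5

Kruskal's algorithm — process edges by increasing weight (ties by edge label):
3-7 (1): add — endpoints in different components.
4-5 (5): add — endpoints in different components.
1-3 (9): add — endpoints in different components.
4-6 (10): add — endpoints in different components.
2-3 (11): add — endpoints in different components.
1-7 (12): skip — 1 and 7 already connected.
1-5 (15): add — endpoints in different components.
MST edge set: {3-7, 4-5, 1-3, 4-6, 2-3, 1-5}.
Of the listed edges, {1-5, 3-7, 4-6, 2-3, 4-5} are in the MST → 5.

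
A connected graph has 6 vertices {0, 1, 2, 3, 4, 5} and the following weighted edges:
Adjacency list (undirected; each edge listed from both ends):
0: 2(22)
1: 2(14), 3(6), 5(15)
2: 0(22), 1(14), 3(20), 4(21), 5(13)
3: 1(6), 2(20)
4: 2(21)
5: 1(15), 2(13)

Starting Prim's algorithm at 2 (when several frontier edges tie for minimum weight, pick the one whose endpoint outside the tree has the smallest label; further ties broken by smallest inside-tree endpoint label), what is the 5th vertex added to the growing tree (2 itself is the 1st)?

Prim, starting at 2.
Step 1: cheapest edge leaving the tree is 2—5 (13); add 5.
Step 2: cheapest edge leaving the tree is 1—2 (14); add 1.
Step 3: cheapest edge leaving the tree is 1—3 (6); add 3.
Step 4: cheapest edge leaving the tree is 2—4 (21); add 4.
Step 5: cheapest edge leaving the tree is 0—2 (22); add 0.
Vertex order: 2, 5, 1, 3, 4, 0. The 5th vertex is 4.

4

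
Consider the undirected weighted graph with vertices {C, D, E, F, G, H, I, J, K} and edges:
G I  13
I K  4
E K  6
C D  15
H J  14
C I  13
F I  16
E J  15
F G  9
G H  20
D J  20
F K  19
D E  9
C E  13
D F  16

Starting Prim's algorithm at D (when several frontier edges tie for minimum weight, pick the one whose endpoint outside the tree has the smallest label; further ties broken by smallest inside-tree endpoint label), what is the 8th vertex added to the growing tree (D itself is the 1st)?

Prim, starting at D.
Step 1: cheapest edge leaving the tree is D E (9); add E.
Step 2: cheapest edge leaving the tree is E K (6); add K.
Step 3: cheapest edge leaving the tree is I K (4); add I.
Step 4: cheapest edge leaving the tree is C E (13); add C.
Step 5: cheapest edge leaving the tree is G I (13); add G.
Step 6: cheapest edge leaving the tree is F G (9); add F.
Step 7: cheapest edge leaving the tree is E J (15); add J.
Step 8: cheapest edge leaving the tree is H J (14); add H.
Vertex order: D, E, K, I, C, G, F, J, H. The 8th vertex is J.

J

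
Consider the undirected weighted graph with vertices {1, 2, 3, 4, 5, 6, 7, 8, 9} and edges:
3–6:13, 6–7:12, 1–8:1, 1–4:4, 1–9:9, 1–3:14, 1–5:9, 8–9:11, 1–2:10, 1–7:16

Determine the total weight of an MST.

72

Grow the tree from 1 using Prim:
Step 1: cheapest edge leaving the tree is 1–8 (1); add 8.
Step 2: cheapest edge leaving the tree is 1–4 (4); add 4.
Step 3: cheapest edge leaving the tree is 1–5 (9); add 5.
Step 4: cheapest edge leaving the tree is 1–9 (9); add 9.
Step 5: cheapest edge leaving the tree is 1–2 (10); add 2.
Step 6: cheapest edge leaving the tree is 1–3 (14); add 3.
Step 7: cheapest edge leaving the tree is 3–6 (13); add 6.
Step 8: cheapest edge leaving the tree is 6–7 (12); add 7.
MST edges: 1–8, 1–4, 1–5, 1–9, 1–2, 1–3, 3–6, 6–7; total weight 1+4+9+9+10+14+13+12 = 72.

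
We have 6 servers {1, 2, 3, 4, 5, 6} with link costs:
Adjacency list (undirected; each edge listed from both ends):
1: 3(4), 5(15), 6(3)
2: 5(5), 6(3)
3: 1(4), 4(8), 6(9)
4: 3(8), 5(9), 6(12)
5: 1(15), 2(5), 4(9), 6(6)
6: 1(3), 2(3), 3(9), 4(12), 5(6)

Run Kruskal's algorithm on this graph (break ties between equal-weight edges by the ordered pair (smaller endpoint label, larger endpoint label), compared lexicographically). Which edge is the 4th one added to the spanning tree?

2-5

Kruskal: consider edges lightest-first.
1-6 (3): add — endpoints in different components.
2-6 (3): add — endpoints in different components.
1-3 (4): add — endpoints in different components.
2-5 (5): add — endpoints in different components.
5-6 (6): skip — 5 and 6 already connected.
3-4 (8): add — endpoints in different components.
The 4th edge added is 2-5.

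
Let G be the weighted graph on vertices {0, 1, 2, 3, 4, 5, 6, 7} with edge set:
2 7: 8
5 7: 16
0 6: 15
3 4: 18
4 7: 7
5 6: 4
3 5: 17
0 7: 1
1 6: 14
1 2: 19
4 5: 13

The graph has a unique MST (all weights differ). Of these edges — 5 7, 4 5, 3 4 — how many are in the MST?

1

Kruskal's algorithm — process edges by increasing weight (ties by edge label):
0 7 (1): add — endpoints in different components.
5 6 (4): add — endpoints in different components.
4 7 (7): add — endpoints in different components.
2 7 (8): add — endpoints in different components.
4 5 (13): add — endpoints in different components.
1 6 (14): add — endpoints in different components.
0 6 (15): skip — 0 and 6 already connected.
5 7 (16): skip — 5 and 7 already connected.
3 5 (17): add — endpoints in different components.
MST edge set: {0 7, 5 6, 4 7, 2 7, 4 5, 1 6, 3 5}.
Of the listed edges, {4 5} are in the MST → 1.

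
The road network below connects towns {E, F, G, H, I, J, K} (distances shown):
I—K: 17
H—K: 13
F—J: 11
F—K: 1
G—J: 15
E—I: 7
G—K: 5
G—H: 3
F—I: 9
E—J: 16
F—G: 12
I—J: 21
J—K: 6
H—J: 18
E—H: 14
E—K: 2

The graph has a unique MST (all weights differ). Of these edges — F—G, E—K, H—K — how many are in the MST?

1

Kruskal's algorithm — process edges by increasing weight (ties by edge label):
F—K (1): add. Components now {E} {F,K} {G} {H} {I} {J}
E—K (2): add. Components now {E,F,K} {G} {H} {I} {J}
G—H (3): add. Components now {E,F,K} {G,H} {I} {J}
G—K (5): add. Components now {E,F,G,H,K} {I} {J}
J—K (6): add. Components now {E,F,G,H,J,K} {I}
E—I (7): add. Components now {E,F,G,H,I,J,K}
MST edge set: {F—K, E—K, G—H, G—K, J—K, E—I}.
Of the listed edges, {E—K} are in the MST → 1.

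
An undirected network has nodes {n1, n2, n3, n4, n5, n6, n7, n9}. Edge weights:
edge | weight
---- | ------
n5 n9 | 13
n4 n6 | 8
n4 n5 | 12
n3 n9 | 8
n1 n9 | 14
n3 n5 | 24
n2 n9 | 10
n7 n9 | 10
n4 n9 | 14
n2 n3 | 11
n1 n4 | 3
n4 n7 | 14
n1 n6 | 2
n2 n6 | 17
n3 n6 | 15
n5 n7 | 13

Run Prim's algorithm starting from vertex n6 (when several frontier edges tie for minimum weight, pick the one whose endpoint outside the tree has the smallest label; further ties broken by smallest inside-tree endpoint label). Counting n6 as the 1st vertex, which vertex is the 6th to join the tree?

n9

Prim's algorithm from n6:
Step 1: cheapest edge leaving the tree is n1 n6 (2); add n1.
Step 2: cheapest edge leaving the tree is n1 n4 (3); add n4.
Step 3: cheapest edge leaving the tree is n4 n5 (12); add n5.
Step 4: cheapest edge leaving the tree is n5 n7 (13); add n7.
Step 5: cheapest edge leaving the tree is n7 n9 (10); add n9.
Step 6: cheapest edge leaving the tree is n3 n9 (8); add n3.
Step 7: cheapest edge leaving the tree is n2 n9 (10); add n2.
Vertex order: n6, n1, n4, n5, n7, n9, n3, n2. The 6th vertex is n9.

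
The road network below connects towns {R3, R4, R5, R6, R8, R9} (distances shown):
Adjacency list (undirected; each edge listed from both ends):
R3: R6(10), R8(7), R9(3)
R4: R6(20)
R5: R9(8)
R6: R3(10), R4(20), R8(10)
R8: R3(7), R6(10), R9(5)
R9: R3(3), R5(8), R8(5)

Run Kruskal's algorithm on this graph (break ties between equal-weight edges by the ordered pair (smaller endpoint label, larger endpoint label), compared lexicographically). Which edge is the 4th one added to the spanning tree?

Kruskal: consider edges lightest-first.
R3–R9 (3): add — endpoints in different components.
R8–R9 (5): add — endpoints in different components.
R3–R8 (7): skip — R8 and R3 already connected.
R5–R9 (8): add — endpoints in different components.
R3–R6 (10): add — endpoints in different components.
R6–R8 (10): skip — R6 and R8 already connected.
R4–R6 (20): add — endpoints in different components.
The 4th edge added is R3–R6.

R3-R6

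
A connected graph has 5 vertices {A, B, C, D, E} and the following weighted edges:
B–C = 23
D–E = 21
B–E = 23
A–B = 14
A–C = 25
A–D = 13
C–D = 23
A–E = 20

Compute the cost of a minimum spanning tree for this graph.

Grow the tree from D using Prim:
Step 1: frontier [A–D 13, D–E 21, C–D 23] → take A–D (13); add A.
Step 2: frontier [A–B 14, A–E 20, A–C 25, D–E 21, C–D 23] → take A–B (14); add B.
Step 3: frontier [A–E 20, A–C 25, B–C 23, B–E 23, D–E 21, C–D 23] → take A–E (20); add E.
Step 4: frontier [A–C 25, B–C 23, C–D 23] → take B–C (23); add C.
MST edges: A–D, A–B, A–E, B–C; total weight 13+14+20+23 = 70.

70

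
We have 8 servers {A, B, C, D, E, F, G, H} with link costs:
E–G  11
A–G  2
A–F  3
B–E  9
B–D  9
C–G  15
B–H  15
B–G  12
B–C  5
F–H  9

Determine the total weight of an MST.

Prim's algorithm from C:
Step 1: cheapest edge leaving the tree is B–C (5); add B.
Step 2: cheapest edge leaving the tree is B–D (9); add D.
Step 3: cheapest edge leaving the tree is B–E (9); add E.
Step 4: cheapest edge leaving the tree is E–G (11); add G.
Step 5: cheapest edge leaving the tree is A–G (2); add A.
Step 6: cheapest edge leaving the tree is A–F (3); add F.
Step 7: cheapest edge leaving the tree is F–H (9); add H.
MST edges: B–C, B–D, B–E, E–G, A–G, A–F, F–H; total weight 5+9+9+11+2+3+9 = 48.

48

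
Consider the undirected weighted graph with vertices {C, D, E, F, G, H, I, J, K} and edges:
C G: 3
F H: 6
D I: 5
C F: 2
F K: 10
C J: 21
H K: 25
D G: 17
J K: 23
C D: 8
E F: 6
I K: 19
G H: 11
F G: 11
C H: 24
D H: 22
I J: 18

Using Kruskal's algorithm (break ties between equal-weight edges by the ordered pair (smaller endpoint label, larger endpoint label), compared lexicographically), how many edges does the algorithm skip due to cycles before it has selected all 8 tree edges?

Kruskal: consider edges lightest-first.
C F (2): add — endpoints in different components.
C G (3): add — endpoints in different components.
D I (5): add — endpoints in different components.
E F (6): add — endpoints in different components.
F H (6): add — endpoints in different components.
C D (8): add — endpoints in different components.
F K (10): add — endpoints in different components.
F G (11): skip — F and G already connected.
G H (11): skip — G and H already connected.
D G (17): skip — D and G already connected.
I J (18): add — endpoints in different components.
Edges rejected before the tree was complete: 3.

3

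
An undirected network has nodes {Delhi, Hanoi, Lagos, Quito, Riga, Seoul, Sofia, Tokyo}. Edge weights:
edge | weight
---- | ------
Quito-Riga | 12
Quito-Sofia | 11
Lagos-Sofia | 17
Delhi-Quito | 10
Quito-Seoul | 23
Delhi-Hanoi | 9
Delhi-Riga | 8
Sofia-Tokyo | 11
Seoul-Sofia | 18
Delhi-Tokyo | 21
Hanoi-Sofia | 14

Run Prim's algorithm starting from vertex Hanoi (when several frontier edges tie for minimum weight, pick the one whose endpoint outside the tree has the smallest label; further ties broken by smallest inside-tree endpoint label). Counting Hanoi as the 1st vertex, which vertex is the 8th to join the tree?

Seoul

Prim's algorithm from Hanoi:
Step 1: cheapest edge leaving the tree is Delhi-Hanoi (9); add Delhi.
Step 2: cheapest edge leaving the tree is Delhi-Riga (8); add Riga.
Step 3: cheapest edge leaving the tree is Delhi-Quito (10); add Quito.
Step 4: cheapest edge leaving the tree is Quito-Sofia (11); add Sofia.
Step 5: cheapest edge leaving the tree is Sofia-Tokyo (11); add Tokyo.
Step 6: cheapest edge leaving the tree is Lagos-Sofia (17); add Lagos.
Step 7: cheapest edge leaving the tree is Seoul-Sofia (18); add Seoul.
Vertex order: Hanoi, Delhi, Riga, Quito, Sofia, Tokyo, Lagos, Seoul. The 8th vertex is Seoul.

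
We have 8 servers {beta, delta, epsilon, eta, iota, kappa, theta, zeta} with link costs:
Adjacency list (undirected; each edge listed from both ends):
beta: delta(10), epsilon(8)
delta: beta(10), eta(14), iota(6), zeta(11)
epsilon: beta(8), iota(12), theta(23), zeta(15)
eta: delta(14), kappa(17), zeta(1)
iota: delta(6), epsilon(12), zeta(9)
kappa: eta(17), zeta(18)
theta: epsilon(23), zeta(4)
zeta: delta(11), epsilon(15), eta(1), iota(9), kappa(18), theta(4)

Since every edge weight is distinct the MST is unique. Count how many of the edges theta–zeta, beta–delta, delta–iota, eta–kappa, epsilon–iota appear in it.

4

Sort edges by weight, then run Kruskal:
eta–zeta (1): add — endpoints in different components.
theta–zeta (4): add — endpoints in different components.
delta–iota (6): add — endpoints in different components.
beta–epsilon (8): add — endpoints in different components.
iota–zeta (9): add — endpoints in different components.
beta–delta (10): add — endpoints in different components.
delta–zeta (11): skip — zeta and delta already connected.
epsilon–iota (12): skip — iota and epsilon already connected.
delta–eta (14): skip — eta and delta already connected.
epsilon–zeta (15): skip — zeta and epsilon already connected.
eta–kappa (17): add — endpoints in different components.
MST edge set: {eta–zeta, theta–zeta, delta–iota, beta–epsilon, iota–zeta, beta–delta, eta–kappa}.
Of the listed edges, {theta–zeta, beta–delta, delta–iota, eta–kappa} are in the MST → 4.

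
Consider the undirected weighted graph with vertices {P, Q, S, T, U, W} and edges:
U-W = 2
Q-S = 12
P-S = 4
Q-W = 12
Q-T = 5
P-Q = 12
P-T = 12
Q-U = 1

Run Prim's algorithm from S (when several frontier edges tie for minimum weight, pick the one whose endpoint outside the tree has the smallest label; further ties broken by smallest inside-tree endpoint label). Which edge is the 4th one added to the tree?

U-W

Prim, starting at S.
Step 1: cheapest edge leaving the tree is P-S (4); add P.
Step 2: cheapest edge leaving the tree is P-Q (12); add Q.
Step 3: cheapest edge leaving the tree is Q-U (1); add U.
Step 4: cheapest edge leaving the tree is U-W (2); add W.
Step 5: cheapest edge leaving the tree is Q-T (5); add T.
The 4th edge added is U-W.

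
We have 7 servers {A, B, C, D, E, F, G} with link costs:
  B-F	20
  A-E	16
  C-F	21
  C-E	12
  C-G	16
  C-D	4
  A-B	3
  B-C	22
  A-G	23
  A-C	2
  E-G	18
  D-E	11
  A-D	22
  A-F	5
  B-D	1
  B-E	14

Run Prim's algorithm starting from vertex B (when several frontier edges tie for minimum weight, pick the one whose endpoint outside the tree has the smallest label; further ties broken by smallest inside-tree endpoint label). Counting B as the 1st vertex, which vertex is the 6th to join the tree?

Grow the tree from B using Prim:
Step 1: cheapest edge leaving the tree is B-D (1); add D.
Step 2: cheapest edge leaving the tree is A-B (3); add A.
Step 3: cheapest edge leaving the tree is A-C (2); add C.
Step 4: cheapest edge leaving the tree is A-F (5); add F.
Step 5: cheapest edge leaving the tree is D-E (11); add E.
Step 6: cheapest edge leaving the tree is C-G (16); add G.
Vertex order: B, D, A, C, F, E, G. The 6th vertex is E.

E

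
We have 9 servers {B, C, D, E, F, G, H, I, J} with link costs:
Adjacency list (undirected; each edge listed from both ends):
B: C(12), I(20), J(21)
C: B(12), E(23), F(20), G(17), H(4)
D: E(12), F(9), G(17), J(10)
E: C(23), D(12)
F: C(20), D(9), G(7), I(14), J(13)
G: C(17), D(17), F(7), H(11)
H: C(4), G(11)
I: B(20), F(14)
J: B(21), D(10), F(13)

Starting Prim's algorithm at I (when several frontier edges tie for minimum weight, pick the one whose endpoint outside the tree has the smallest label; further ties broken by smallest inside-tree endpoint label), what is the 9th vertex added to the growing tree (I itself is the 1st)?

Prim's algorithm from I:
Step 1: cheapest edge leaving the tree is F-I (14); add F.
Step 2: cheapest edge leaving the tree is F-G (7); add G.
Step 3: cheapest edge leaving the tree is D-F (9); add D.
Step 4: cheapest edge leaving the tree is D-J (10); add J.
Step 5: cheapest edge leaving the tree is G-H (11); add H.
Step 6: cheapest edge leaving the tree is C-H (4); add C.
Step 7: cheapest edge leaving the tree is B-C (12); add B.
Step 8: cheapest edge leaving the tree is D-E (12); add E.
Vertex order: I, F, G, D, J, H, C, B, E. The 9th vertex is E.

E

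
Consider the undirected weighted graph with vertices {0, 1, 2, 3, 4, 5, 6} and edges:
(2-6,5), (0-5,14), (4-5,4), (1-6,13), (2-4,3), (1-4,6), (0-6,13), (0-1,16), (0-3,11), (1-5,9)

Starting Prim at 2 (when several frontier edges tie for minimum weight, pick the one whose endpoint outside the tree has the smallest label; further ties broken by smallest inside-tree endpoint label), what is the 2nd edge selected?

4-5

Grow the tree from 2 using Prim:
Step 1: cheapest edge leaving the tree is 2-4 (3); add 4.
Step 2: cheapest edge leaving the tree is 4-5 (4); add 5.
Step 3: cheapest edge leaving the tree is 2-6 (5); add 6.
Step 4: cheapest edge leaving the tree is 1-4 (6); add 1.
Step 5: cheapest edge leaving the tree is 0-6 (13); add 0.
Step 6: cheapest edge leaving the tree is 0-3 (11); add 3.
The 2nd edge added is 4-5.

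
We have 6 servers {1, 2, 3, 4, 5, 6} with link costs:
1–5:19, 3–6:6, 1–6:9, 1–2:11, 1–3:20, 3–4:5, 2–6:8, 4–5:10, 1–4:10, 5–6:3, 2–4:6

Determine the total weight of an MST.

29

Kruskal: consider edges lightest-first.
5–6 (3): add — endpoints in different components.
3–4 (5): add — endpoints in different components.
2–4 (6): add — endpoints in different components.
3–6 (6): add — endpoints in different components.
2–6 (8): skip — 2 and 6 already connected.
1–6 (9): add — endpoints in different components.
MST edges: 5–6, 3–4, 2–4, 3–6, 1–6; total weight 3+5+6+6+9 = 29.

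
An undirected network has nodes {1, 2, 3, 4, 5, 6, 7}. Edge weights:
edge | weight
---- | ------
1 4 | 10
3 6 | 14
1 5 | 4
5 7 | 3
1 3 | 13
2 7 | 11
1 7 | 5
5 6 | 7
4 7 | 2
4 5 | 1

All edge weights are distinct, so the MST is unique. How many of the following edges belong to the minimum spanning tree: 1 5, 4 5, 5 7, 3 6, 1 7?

Sort edges by weight, then run Kruskal:
4 5 (1): add — endpoints in different components.
4 7 (2): add — endpoints in different components.
5 7 (3): skip — 5 and 7 already connected.
1 5 (4): add — endpoints in different components.
1 7 (5): skip — 1 and 7 already connected.
5 6 (7): add — endpoints in different components.
1 4 (10): skip — 1 and 4 already connected.
2 7 (11): add — endpoints in different components.
1 3 (13): add — endpoints in different components.
MST edge set: {4 5, 4 7, 1 5, 5 6, 2 7, 1 3}.
Of the listed edges, {1 5, 4 5} are in the MST → 2.

2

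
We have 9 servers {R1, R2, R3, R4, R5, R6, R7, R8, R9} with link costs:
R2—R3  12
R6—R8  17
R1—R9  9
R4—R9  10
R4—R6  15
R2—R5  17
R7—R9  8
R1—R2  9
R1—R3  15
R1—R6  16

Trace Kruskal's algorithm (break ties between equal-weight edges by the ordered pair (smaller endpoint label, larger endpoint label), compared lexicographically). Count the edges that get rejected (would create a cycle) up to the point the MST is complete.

2

Kruskal's algorithm — process edges by increasing weight (ties by edge label):
R7—R9 (8): add — endpoints in different components.
R1—R2 (9): add — endpoints in different components.
R1—R9 (9): add — endpoints in different components.
R4—R9 (10): add — endpoints in different components.
R2—R3 (12): add — endpoints in different components.
R1—R3 (15): skip — R3 and R1 already connected.
R4—R6 (15): add — endpoints in different components.
R1—R6 (16): skip — R1 and R6 already connected.
R2—R5 (17): add — endpoints in different components.
R6—R8 (17): add — endpoints in different components.
Edges rejected before the tree was complete: 2.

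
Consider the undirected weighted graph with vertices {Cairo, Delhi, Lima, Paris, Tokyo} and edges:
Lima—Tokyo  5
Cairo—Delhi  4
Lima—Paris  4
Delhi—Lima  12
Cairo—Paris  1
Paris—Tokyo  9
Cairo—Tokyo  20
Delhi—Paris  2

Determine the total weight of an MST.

12

Prim's algorithm from Paris:
Step 1: frontier [Cairo—Paris 1, Delhi—Paris 2, Lima—Paris 4, Paris—Tokyo 9] → take Cairo—Paris (1); add Cairo.
Step 2: frontier [Cairo—Delhi 4, Cairo—Tokyo 20, Delhi—Paris 2, Lima—Paris 4, Paris—Tokyo 9] → take Delhi—Paris (2); add Delhi.
Step 3: frontier [Cairo—Tokyo 20, Delhi—Lima 12, Lima—Paris 4, Paris—Tokyo 9] → take Lima—Paris (4); add Lima.
Step 4: frontier [Cairo—Tokyo 20, Lima—Tokyo 5, Paris—Tokyo 9] → take Lima—Tokyo (5); add Tokyo.
MST edges: Cairo—Paris, Delhi—Paris, Lima—Paris, Lima—Tokyo; total weight 1+2+4+5 = 12.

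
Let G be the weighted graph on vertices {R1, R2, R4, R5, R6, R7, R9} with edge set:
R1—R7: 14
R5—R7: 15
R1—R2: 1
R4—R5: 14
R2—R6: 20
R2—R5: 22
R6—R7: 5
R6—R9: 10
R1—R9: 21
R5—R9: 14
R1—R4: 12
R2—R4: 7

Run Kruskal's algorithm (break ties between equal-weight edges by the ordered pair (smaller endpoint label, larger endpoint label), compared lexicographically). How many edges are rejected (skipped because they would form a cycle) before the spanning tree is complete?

1

Sort edges by weight, then run Kruskal:
R1—R2 (1): add. Components now {R6} {R5} {R4} {R7} {R1,R2} {R9}
R6—R7 (5): add. Components now {R6,R7} {R5} {R4} {R1,R2} {R9}
R2—R4 (7): add. Components now {R6,R7} {R5} {R1,R2,R4} {R9}
R6—R9 (10): add. Components now {R6,R7,R9} {R5} {R1,R2,R4}
R1—R4 (12): skip — R4 and R1 already connected.
R1—R7 (14): add. Components now {R1,R2,R4,R6,R7,R9} {R5}
R4—R5 (14): add. Components now {R1,R2,R4,R5,R6,R7,R9}
Edges rejected before the tree was complete: 1.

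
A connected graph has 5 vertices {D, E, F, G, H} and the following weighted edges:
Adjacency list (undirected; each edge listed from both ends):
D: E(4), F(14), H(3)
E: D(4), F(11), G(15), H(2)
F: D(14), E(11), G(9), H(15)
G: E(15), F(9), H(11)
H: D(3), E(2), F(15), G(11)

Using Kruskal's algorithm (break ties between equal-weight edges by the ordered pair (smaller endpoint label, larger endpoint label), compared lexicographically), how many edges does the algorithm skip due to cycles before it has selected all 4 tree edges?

Kruskal's algorithm — process edges by increasing weight (ties by edge label):
E—H (2): add. Components now {D} {E,H} {F} {G}
D—H (3): add. Components now {D,E,H} {F} {G}
D—E (4): skip — D and E already connected.
F—G (9): add. Components now {D,E,H} {F,G}
E—F (11): add. Components now {D,E,F,G,H}
Edges rejected before the tree was complete: 1.

1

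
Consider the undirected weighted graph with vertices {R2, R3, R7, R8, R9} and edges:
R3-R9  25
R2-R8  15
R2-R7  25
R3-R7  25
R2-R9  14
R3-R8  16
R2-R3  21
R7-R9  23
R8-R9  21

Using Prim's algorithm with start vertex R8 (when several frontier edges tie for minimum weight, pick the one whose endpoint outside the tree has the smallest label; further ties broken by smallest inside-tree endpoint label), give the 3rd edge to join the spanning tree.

Grow the tree from R8 using Prim:
Step 1: cheapest edge leaving the tree is R2-R8 (15); add R2.
Step 2: cheapest edge leaving the tree is R2-R9 (14); add R9.
Step 3: cheapest edge leaving the tree is R3-R8 (16); add R3.
Step 4: cheapest edge leaving the tree is R7-R9 (23); add R7.
The 3rd edge added is R3-R8.

R3-R8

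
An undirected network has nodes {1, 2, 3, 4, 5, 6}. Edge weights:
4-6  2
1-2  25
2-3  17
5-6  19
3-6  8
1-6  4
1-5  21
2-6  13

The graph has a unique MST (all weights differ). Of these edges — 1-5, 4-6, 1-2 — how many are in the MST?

Kruskal's algorithm — process edges by increasing weight (ties by edge label):
4-6 (2): add — endpoints in different components.
1-6 (4): add — endpoints in different components.
3-6 (8): add — endpoints in different components.
2-6 (13): add — endpoints in different components.
2-3 (17): skip — 2 and 3 already connected.
5-6 (19): add — endpoints in different components.
MST edge set: {4-6, 1-6, 3-6, 2-6, 5-6}.
Of the listed edges, {4-6} are in the MST → 1.

1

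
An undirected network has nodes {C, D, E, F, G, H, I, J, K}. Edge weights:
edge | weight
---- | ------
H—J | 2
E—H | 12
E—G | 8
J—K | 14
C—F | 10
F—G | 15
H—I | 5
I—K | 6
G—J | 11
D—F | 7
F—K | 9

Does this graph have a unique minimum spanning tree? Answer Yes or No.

Yes

Kruskal's algorithm — process edges by increasing weight (ties by edge label):
H—J (2): add — endpoints in different components.
H—I (5): add — endpoints in different components.
I—K (6): add — endpoints in different components.
D—F (7): add — endpoints in different components.
E—G (8): add — endpoints in different components.
F—K (9): add — endpoints in different components.
C—F (10): add — endpoints in different components.
G—J (11): add — endpoints in different components.
Every non-tree edge has weight strictly greater than the heaviest edge on the tree path between its endpoints, so the MST is unique.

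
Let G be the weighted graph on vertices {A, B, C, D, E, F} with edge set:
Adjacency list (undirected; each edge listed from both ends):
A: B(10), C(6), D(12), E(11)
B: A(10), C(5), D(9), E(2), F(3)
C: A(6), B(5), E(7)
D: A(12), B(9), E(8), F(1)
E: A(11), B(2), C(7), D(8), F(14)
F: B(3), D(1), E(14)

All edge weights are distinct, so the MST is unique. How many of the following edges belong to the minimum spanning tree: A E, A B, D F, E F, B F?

Sort edges by weight, then run Kruskal:
D F (1): add — endpoints in different components.
B E (2): add — endpoints in different components.
B F (3): add — endpoints in different components.
B C (5): add — endpoints in different components.
A C (6): add — endpoints in different components.
MST edge set: {D F, B E, B F, B C, A C}.
Of the listed edges, {D F, B F} are in the MST → 2.

2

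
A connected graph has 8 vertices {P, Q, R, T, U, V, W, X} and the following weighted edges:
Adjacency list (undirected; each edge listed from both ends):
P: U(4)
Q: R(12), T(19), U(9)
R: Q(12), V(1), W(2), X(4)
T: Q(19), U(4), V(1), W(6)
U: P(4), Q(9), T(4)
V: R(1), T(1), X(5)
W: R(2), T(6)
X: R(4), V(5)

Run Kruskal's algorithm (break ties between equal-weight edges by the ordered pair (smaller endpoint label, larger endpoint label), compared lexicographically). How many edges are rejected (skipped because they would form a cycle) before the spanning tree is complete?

Kruskal: consider edges lightest-first.
R–V (1): add — endpoints in different components.
T–V (1): add — endpoints in different components.
R–W (2): add — endpoints in different components.
P–U (4): add — endpoints in different components.
R–X (4): add — endpoints in different components.
T–U (4): add — endpoints in different components.
V–X (5): skip — V and X already connected.
T–W (6): skip — T and W already connected.
Q–U (9): add — endpoints in different components.
Edges rejected before the tree was complete: 2.

2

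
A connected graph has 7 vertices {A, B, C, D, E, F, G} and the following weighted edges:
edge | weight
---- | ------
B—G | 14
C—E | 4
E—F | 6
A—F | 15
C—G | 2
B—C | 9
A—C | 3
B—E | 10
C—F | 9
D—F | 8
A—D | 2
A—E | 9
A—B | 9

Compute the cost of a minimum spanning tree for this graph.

26

Prim's algorithm from B:
Step 1: frontier [A—B 9, B—C 9, B—E 10, B—G 14] → take A—B (9); add A.
Step 2: frontier [A—D 2, A—C 3, A—E 9, A—F 15, B—C 9, B—E 10, B—G 14] → take A—D (2); add D.
Step 3: frontier [A—C 3, A—E 9, A—F 15, B—C 9, B—E 10, B—G 14, D—F 8] → take A—C (3); add C.
Step 4: frontier [A—E 9, A—F 15, B—E 10, B—G 14, C—G 2, C—E 4, C—F 9, D—F 8] → take C—G (2); add G.
Step 5: frontier [A—E 9, A—F 15, B—E 10, C—E 4, C—F 9, D—F 8] → take C—E (4); add E.
Step 6: frontier [A—F 15, C—F 9, D—F 8, E—F 6] → take E—F (6); add F.
MST edges: A—B, A—D, A—C, C—G, C—E, E—F; total weight 9+2+3+2+4+6 = 26.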